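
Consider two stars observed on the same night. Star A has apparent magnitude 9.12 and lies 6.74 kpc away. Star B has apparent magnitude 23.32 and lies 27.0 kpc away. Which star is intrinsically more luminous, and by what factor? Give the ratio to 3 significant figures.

Star A: d = 6.74 kpc = 6740 pc
Star A: M = m − 5 log₁₀ d + 5 = 9.12 − 5·3.8287 + 5 = -5.023
Star B: d = 27.0 kpc = 27000 pc
Star B: M = m − 5 log₁₀ d + 5 = 23.32 − 5·4.4314 + 5 = 6.163
ΔM = M_A − M_B = -5.023 − (6.163) = -11.186; smaller M is more luminous → Star A.
L ratio = 10^(0.4 |ΔM|) = 10^4.475 = 29830

Star A is more luminous, by a factor of 29800.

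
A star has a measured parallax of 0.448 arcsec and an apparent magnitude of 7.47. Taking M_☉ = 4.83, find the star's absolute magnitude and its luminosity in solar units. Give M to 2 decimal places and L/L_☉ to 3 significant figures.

M ≈ 10.73; L/L_☉ ≈ 4.38×10^-3

d = 1/p = 1/0.448″ = 2.232 pc
M = m − 5 log₁₀ d + 5 = 7.47 − 5·0.3487 + 5 = 10.726
M − M_☉ = 10.726 − 4.83 = 5.896
L/L_☉ = 10^(−0.4 × 5.896) = 4.380×10^-3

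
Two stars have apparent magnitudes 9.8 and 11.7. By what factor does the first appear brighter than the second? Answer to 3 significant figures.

Magnitude difference = -1.9
Flux ratio = 10^(−0.4 Δm) = 10^(−0.4 × -1.9) = 10^0.760 = 5.754

5.75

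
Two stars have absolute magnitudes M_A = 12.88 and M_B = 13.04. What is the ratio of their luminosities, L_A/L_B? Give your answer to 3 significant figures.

L_A/L_B ≈ 1.16

ΔM = M_A − M_B = -0.16
L_A/L_B = 10^(−0.4 ΔM) = 10^0.064 = 1.159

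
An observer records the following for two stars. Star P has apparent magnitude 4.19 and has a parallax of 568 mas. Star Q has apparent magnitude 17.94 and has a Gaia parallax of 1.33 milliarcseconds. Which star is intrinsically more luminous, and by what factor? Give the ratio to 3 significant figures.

Star P is more luminous, by a factor of 1.73.

Star P: p = 568 mas = 0.568″ → d = 1/p = 1.761 pc
Star P: M = m − 5 log₁₀ d + 5 = 4.19 − 5·0.2457 + 5 = 7.962
Star Q: p = 1.33 mas = 1.33×10^-3″ → d = 1/p = 751.9 pc
Star Q: M = m − 5 log₁₀ d + 5 = 17.94 − 5·2.8761 + 5 = 8.559
ΔM = M_P − M_Q = 7.962 − (8.559) = -0.598; smaller M is more luminous → Star P.
L ratio = 10^(0.4 |ΔM|) = 10^0.239 = 1.734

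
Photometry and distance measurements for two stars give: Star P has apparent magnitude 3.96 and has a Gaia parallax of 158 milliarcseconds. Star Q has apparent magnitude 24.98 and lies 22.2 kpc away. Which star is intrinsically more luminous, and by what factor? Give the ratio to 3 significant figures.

Star P is more luminous, by a factor of 20.8.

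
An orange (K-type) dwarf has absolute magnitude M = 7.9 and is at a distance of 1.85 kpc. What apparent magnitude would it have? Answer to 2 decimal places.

m ≈ 19.24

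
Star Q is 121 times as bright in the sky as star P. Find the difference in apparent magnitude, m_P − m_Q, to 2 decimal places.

Pogson: Δm = −2.5 log₁₀(ratio) = −2.5 log₁₀(121) = −2.5 × 2.0828 = -5.207
Star Q is brighter so has the smaller magnitude: m_P − m_Q is positive.

m_P − m_Q ≈ 5.21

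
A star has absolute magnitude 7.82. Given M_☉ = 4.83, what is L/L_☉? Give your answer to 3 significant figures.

L/L_☉ ≈ 0.0637

M − M_☉ = 7.82 − 4.83 = 2.990
L/L_☉ = 10^(−0.4 (M − M_☉)) = 10^-1.196 = 0.06368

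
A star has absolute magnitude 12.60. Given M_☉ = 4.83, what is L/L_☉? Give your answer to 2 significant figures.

L/L_☉ ≈ 7.8×10^-4

M − M_☉ = 12.60 − 4.83 = 7.770
L/L_☉ = 10^(−0.4 (M − M_☉)) = 10^-3.108 = 7.798×10^-4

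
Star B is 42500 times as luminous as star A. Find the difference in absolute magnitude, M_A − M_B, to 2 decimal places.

M_A − M_B ≈ 11.57

Pogson: ΔM = −2.5 log₁₀(ratio) = −2.5 log₁₀(42500) = −2.5 × 4.6284 = -11.571
Star B is brighter so has the smaller magnitude: M_A − M_B is positive.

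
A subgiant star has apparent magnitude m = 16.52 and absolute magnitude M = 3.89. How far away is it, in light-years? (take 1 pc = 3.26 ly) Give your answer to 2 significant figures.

d ≈ 11000 ly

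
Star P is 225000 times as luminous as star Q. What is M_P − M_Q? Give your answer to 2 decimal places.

Pogson: ΔM = −2.5 log₁₀(ratio) = −2.5 log₁₀(225000) = −2.5 × 5.3522 = -13.380
Star P is brighter, so it has the smaller magnitude: the difference is negative.

M_P − M_Q ≈ -13.38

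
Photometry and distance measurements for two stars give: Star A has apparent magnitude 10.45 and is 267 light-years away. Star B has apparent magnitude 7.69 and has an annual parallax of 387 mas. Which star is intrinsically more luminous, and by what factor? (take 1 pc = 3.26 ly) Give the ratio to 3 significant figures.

Star A: d = 267 ly / 3.26 = 81.90 pc
Star A: M = m − 5 log₁₀ d + 5 = 10.45 − 5·1.9133 + 5 = 5.884
Star B: p = 387 mas = 0.387″ → d = 1/p = 2.584 pc
Star B: M = m − 5 log₁₀ d + 5 = 7.69 − 5·0.4123 + 5 = 10.629
ΔM = M_A − M_B = 5.884 − (10.629) = -4.745; smaller M is more luminous → Star A.
L ratio = 10^(0.4 |ΔM|) = 10^1.898 = 79.07

Star A is more luminous, by a factor of 79.1.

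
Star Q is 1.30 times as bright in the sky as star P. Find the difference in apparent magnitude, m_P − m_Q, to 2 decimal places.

m_P − m_Q ≈ 0.28

Pogson: Δm = −2.5 log₁₀(ratio) = −2.5 log₁₀(1.30) = −2.5 × 0.1139 = -0.285
Star Q is brighter so has the smaller magnitude: m_P − m_Q is positive.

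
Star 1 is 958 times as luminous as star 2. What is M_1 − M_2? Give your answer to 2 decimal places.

Pogson: ΔM = −2.5 log₁₀(ratio) = −2.5 log₁₀(958) = −2.5 × 2.9814 = -7.453
Star 1 is brighter, so it has the smaller magnitude: the difference is negative.

M_1 − M_2 ≈ -7.45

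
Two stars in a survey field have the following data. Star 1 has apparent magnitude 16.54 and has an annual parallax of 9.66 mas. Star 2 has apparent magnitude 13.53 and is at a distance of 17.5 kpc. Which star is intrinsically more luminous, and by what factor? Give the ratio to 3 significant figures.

Star 2 is more luminous, by a factor of 457000.

Star 1: p = 9.66 mas = 9.66×10^-3″ → d = 1/p = 103.5 pc
Star 1: M = m − 5 log₁₀ d + 5 = 16.54 − 5·2.0150 + 5 = 11.465
Star 2: d = 17.5 kpc = 17500 pc
Star 2: M = m − 5 log₁₀ d + 5 = 13.53 − 5·4.2430 + 5 = -2.685
ΔM = M_1 − M_2 = 11.465 − (-2.685) = 14.150; smaller M is more luminous → Star 2.
L ratio = 10^(0.4 |ΔM|) = 10^5.660 = 457100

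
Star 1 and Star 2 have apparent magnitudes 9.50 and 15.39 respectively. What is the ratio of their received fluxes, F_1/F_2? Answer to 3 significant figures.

Δm = 9.50 − (15.39) = -5.89
Flux ratio = 10^(−0.4 Δm) = 10^(−0.4 × -5.89) = 10^2.356 = 227.0

F_1/F_2 ≈ 227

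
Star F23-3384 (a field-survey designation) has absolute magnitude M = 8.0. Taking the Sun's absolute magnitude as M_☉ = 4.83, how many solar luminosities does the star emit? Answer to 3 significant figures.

L/L_☉ ≈ 0.0540

M − M_☉ = 8.0 − 4.83 = 3.170
L/L_☉ = 10^(−0.4 (M − M_☉)) = 10^-1.268 = 0.05395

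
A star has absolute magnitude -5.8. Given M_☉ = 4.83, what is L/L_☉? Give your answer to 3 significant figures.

L/L_☉ ≈ 17900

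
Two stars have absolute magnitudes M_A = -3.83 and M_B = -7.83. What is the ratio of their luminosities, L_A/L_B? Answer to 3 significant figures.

ΔM = M_A − M_B = 4.00
L_A/L_B = 10^(−0.4 ΔM) = 10^-1.600 = 0.02512

L_A/L_B ≈ 0.0251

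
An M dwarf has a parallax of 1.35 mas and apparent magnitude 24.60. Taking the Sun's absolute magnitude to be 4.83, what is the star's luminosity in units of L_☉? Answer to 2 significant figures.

L/L_☉ ≈ 6.8×10^-5

d = 1/p = 1000/1.35 mas = 740.7 pc
M = m − 5 log₁₀ d + 5 = 24.60 − 5·2.8697 + 5 = 15.252
M − M_☉ = 15.252 − 4.83 = 10.422
L/L_☉ = 10^(−0.4 × 10.422) = 6.782×10^-5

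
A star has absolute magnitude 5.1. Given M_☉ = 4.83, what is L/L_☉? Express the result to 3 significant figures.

L/L_☉ ≈ 0.780

M − M_☉ = 5.1 − 4.83 = 0.270
L/L_☉ = 10^(−0.4 (M − M_☉)) = 10^-0.108 = 0.7798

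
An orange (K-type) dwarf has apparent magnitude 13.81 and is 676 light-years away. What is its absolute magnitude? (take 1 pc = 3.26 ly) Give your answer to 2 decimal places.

M ≈ 7.23

d = 676 ly / 3.26 = 207.4 pc
5 log₁₀(d/10 pc) = 5 log₁₀(207.4) − 5 = 6.584
M = m − 5 log₁₀(d/10) = 13.81 − 6.584 = 7.226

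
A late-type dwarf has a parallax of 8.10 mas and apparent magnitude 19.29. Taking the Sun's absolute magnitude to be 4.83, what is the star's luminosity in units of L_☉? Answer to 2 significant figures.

d = 1/p = 1000/8.10 mas = 123.5 pc
M = m − 5 log₁₀ d + 5 = 19.29 − 5·2.0915 + 5 = 13.832
M − M_☉ = 13.832 − 4.83 = 9.002
L/L_☉ = 10^(−0.4 × 9.002) = 2.506×10^-4

L/L_☉ ≈ 2.5×10^-4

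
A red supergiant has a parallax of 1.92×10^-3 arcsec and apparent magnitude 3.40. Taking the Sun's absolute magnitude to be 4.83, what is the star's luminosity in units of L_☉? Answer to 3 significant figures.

L/L_☉ ≈ 10100

d = 1/p = 1/1.92×10^-3″ = 520.8 pc
M = m − 5 log₁₀ d + 5 = 3.40 − 5·2.7167 + 5 = -5.183
M − M_☉ = -5.183 − 4.83 = -10.013
L/L_☉ = 10^(−0.4 × -10.013) = 10130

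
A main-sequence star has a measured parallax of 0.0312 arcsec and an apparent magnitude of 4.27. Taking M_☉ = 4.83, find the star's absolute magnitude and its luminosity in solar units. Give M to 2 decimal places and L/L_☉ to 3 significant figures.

d = 1/p = 1/0.0312″ = 32.05 pc
M = m − 5 log₁₀ d + 5 = 4.27 − 5·1.5058 + 5 = 1.741
M − M_☉ = 1.741 − 4.83 = -3.089
L/L_☉ = 10^(−0.4 × -3.089) = 17.21

M ≈ 1.74; L/L_☉ ≈ 17.2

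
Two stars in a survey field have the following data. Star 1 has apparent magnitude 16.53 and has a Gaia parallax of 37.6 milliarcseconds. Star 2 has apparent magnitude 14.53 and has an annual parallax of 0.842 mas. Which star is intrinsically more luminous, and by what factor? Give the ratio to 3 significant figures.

Star 2 is more luminous, by a factor of 12600.

Star 1: p = 37.6 mas = 0.0376″ → d = 1/p = 26.60 pc
Star 1: M = m − 5 log₁₀ d + 5 = 16.53 − 5·1.4248 + 5 = 14.406
Star 2: p = 0.842 mas = 8.42×10^-4″ → d = 1/p = 1188 pc
Star 2: M = m − 5 log₁₀ d + 5 = 14.53 − 5·3.0747 + 5 = 4.157
ΔM = M_1 − M_2 = 14.406 − (4.157) = 10.249; smaller M is more luminous → Star 2.
L ratio = 10^(0.4 |ΔM|) = 10^4.100 = 12580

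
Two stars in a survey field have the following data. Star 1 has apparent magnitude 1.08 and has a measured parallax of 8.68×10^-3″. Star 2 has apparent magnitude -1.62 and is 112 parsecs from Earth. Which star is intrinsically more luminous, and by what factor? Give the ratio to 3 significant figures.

Star 2 is more luminous, by a factor of 11.4.

Star 1: d = 1/p = 1/8.68×10^-3″ = 115.2 pc
Star 1: M = m − 5 log₁₀ d + 5 = 1.08 − 5·2.0615 + 5 = -4.227
Star 2: M = m − 5 log₁₀ d + 5 = -1.62 − 5·2.0492 + 5 = -6.866
ΔM = M_1 − M_2 = -4.227 − (-6.866) = 2.639; smaller M is more luminous → Star 2.
L ratio = 10^(0.4 |ΔM|) = 10^1.055 = 11.36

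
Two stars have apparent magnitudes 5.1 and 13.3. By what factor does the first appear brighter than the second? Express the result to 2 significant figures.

Δm = 5.1 − (13.3) = -8.2
Flux ratio = 10^(−0.4 Δm) = 10^(−0.4 × -8.2) = 10^3.280 = 1905

1900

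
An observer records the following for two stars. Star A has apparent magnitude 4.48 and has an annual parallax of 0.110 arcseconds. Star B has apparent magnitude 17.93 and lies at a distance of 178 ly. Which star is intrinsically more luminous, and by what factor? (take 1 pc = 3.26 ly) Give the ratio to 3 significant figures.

Star A: d = 1/p = 1/0.110″ = 9.091 pc
Star A: M = m − 5 log₁₀ d + 5 = 4.48 − 5·0.9586 + 5 = 4.687
Star B: d = 178 ly / 3.26 = 54.60 pc
Star B: M = m − 5 log₁₀ d + 5 = 17.93 − 5·1.7372 + 5 = 14.244
ΔM = M_A − M_B = 4.687 − (14.244) = -9.557; smaller M is more luminous → Star A.
L ratio = 10^(0.4 |ΔM|) = 10^3.823 = 6650

Star A is more luminous, by a factor of 6650.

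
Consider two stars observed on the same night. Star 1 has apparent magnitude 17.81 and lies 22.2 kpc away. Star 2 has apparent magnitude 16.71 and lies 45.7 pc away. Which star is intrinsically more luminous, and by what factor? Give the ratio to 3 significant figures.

Star 1: d = 22.2 kpc = 22200 pc
Star 1: M = m − 5 log₁₀ d + 5 = 17.81 − 5·4.3464 + 5 = 1.078
Star 2: M = m − 5 log₁₀ d + 5 = 16.71 − 5·1.6599 + 5 = 13.410
ΔM = M_1 − M_2 = 1.078 − (13.410) = -12.332; smaller M is more luminous → Star 1.
L ratio = 10^(0.4 |ΔM|) = 10^4.933 = 85680

Star 1 is more luminous, by a factor of 85700.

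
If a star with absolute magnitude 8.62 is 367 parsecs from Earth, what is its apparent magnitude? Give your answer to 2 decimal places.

m ≈ 16.44

m = M + 5 log₁₀ d − 5 = 8.62 + 5·2.5647 − 5 = 16.443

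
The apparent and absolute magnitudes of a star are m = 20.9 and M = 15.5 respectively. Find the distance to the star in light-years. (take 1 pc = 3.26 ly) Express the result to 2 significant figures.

d ≈ 390 ly

Distance modulus: m − M = 20.9 − (15.5) = 5.400
m − M = 5 log₁₀ d − 5
log₁₀ d = (m − M)/5 + 1 = 2.0800
d = 10^2.0800 = 120.2 pc
= 391.9 ly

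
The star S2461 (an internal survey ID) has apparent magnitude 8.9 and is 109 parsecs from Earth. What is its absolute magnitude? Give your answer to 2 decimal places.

5 log₁₀(d/10 pc) = 5 log₁₀(109.0) − 5 = 5.187
M = m − 5 log₁₀(d/10) = 8.9 − 5.187 = 3.713

M ≈ 3.71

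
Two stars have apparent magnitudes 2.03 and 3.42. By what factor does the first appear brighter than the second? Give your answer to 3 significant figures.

3.60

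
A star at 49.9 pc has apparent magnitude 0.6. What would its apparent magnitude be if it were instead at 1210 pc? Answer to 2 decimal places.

m ≈ 7.52

Flux ∝ 1/d², so Δm = 5 log₁₀(d₂/d₁) = 5 log₁₀(1210/49.9) = 6.923
m₂ = m₁ + Δm = 0.6 + (6.923) = 7.523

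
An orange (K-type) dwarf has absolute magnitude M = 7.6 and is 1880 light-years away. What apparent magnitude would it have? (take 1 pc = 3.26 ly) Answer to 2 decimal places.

m ≈ 16.40

d = 1880 ly / 3.26 = 576.7 pc
m = M + 5 log₁₀ d − 5 = 7.6 + 5·2.7609 − 5 = 16.405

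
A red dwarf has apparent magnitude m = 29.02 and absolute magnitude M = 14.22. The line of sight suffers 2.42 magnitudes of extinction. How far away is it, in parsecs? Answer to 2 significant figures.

m − M = 5 log₁₀(d/10 pc) + A  ⇒  29.02 − (14.22) − 2.42 = 5 log₁₀(d/10)
12.380 = 5 log₁₀(d/10)
log₁₀ d = (m − M − A)/5 + 1 = 3.4760
d = 10^3.4760 = 2992 pc

d ≈ 3000 pc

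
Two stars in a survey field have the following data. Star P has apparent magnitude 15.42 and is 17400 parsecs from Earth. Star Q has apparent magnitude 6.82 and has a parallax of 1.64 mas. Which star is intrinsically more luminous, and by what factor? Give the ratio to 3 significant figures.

Star Q is more luminous, by a factor of 3.38.

Star P: M = m − 5 log₁₀ d + 5 = 15.42 − 5·4.2405 + 5 = -0.783
Star Q: p = 1.64 mas = 1.64×10^-3″ → d = 1/p = 609.8 pc
Star Q: M = m − 5 log₁₀ d + 5 = 6.82 − 5·2.7852 + 5 = -2.106
ΔM = M_P − M_Q = -0.783 − (-2.106) = 1.323; smaller M is more luminous → Star Q.
L ratio = 10^(0.4 |ΔM|) = 10^0.529 = 3.382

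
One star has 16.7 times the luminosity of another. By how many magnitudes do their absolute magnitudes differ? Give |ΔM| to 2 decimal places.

|ΔM| ≈ 3.06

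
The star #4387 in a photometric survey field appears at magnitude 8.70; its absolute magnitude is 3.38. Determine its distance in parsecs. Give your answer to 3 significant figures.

Distance modulus: m − M = 8.70 − (3.38) = 5.320
m − M = 5 log₁₀ d − 5
log₁₀ d = (m − M)/5 + 1 = 2.0640
d = 10^2.0640 = 115.9 pc

d ≈ 116 pc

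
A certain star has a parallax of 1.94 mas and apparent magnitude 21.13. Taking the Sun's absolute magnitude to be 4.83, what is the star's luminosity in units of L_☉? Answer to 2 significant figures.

d = 1/p = 1000/1.94 mas = 515.5 pc
M = m − 5 log₁₀ d + 5 = 21.13 − 5·2.7122 + 5 = 12.569
M − M_☉ = 12.569 − 4.83 = 7.739
L/L_☉ = 10^(−0.4 × 7.739) = 8.024×10^-4

L/L_☉ ≈ 8.0×10^-4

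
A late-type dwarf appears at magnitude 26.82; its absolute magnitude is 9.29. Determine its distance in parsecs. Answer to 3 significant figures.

d ≈ 32100 pc

μ = m − M = 17.530
m − M = 5 log₁₀ d − 5
log₁₀ d = (m − M)/5 + 1 = 4.5060
d = 10^4.5060 = 32060 pc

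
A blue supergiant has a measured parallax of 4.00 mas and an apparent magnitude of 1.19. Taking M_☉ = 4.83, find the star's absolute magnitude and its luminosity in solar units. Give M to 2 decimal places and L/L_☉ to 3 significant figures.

M ≈ -5.80; L/L_☉ ≈ 17900

d = 1/p = 1000/4.00 mas = 250.0 pc
M = m − 5 log₁₀ d + 5 = 1.19 − 5·2.3979 + 5 = -5.800
M − M_☉ = -5.800 − 4.83 = -10.630
L/L_☉ = 10^(−0.4 × -10.630) = 17860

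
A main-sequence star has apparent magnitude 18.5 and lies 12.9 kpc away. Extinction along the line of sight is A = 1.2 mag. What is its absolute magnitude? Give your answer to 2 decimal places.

M ≈ 1.75

d = 12.9 kpc = 12900 pc
5 log₁₀(d/10 pc) = 5 log₁₀(12900) − 5 = 15.553
M = m − 5 log₁₀(d/10) − A = 18.5 − 15.553 − 1.2 = 1.747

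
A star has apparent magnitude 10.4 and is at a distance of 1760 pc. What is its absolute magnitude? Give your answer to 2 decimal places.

5 log₁₀(d/10 pc) = 5 log₁₀(1760) − 5 = 11.228
M = m − 5 log₁₀(d/10) = 10.4 − 11.228 = -0.828

M ≈ -0.83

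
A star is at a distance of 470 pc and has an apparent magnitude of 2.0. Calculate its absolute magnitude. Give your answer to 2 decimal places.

M ≈ -6.36

5 log₁₀(d/10 pc) = 5 log₁₀(470.0) − 5 = 8.360
M = m − 5 log₁₀(d/10) = 2.0 − 8.360 = -6.360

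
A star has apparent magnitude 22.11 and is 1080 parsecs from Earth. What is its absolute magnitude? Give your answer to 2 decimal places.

M ≈ 11.94

5 log₁₀(d/10 pc) = 5 log₁₀(1080) − 5 = 10.167
M = m − 5 log₁₀(d/10) = 22.11 − 10.167 = 11.943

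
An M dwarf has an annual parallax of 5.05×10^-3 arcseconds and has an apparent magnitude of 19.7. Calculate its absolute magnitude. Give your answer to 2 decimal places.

M ≈ 13.22

d = 1/p = 1/5.05×10^-3″ = 198.0 pc
5 log₁₀(d/10 pc) = 5 log₁₀(198.0) − 5 = 6.484
M = m − 5 log₁₀(d/10) = 19.7 − 6.484 = 13.216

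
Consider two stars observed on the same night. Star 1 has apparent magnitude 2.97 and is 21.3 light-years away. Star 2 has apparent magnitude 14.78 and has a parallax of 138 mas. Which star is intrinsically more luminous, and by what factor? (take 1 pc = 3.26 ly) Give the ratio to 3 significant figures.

Star 1 is more luminous, by a factor of 43100.

Star 1: d = 21.3 ly / 3.26 = 6.534 pc
Star 1: M = m − 5 log₁₀ d + 5 = 2.97 − 5·0.8152 + 5 = 3.894
Star 2: p = 138 mas = 0.138″ → d = 1/p = 7.246 pc
Star 2: M = m − 5 log₁₀ d + 5 = 14.78 − 5·0.8601 + 5 = 15.479
ΔM = M_1 − M_2 = 3.894 − (15.479) = -11.585; smaller M is more luminous → Star 1.
L ratio = 10^(0.4 |ΔM|) = 10^4.634 = 43060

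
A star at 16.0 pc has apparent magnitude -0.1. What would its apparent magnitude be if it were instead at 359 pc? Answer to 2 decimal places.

m ≈ 6.65

Flux ∝ 1/d², so Δm = 5 log₁₀(d₂/d₁) = 5 log₁₀(359/16.0) = 6.755
m₂ = m₁ + Δm = -0.1 + (6.755) = 6.655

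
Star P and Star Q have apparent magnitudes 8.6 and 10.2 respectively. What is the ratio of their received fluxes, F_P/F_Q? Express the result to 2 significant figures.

F_P/F_Q ≈ 4.4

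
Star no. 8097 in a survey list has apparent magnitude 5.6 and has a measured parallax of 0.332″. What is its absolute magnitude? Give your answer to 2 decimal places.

d = 1/p = 1/0.332″ = 3.012 pc
5 log₁₀(d/10 pc) = 5 log₁₀(3.012) − 5 = -2.606
M = m − 5 log₁₀(d/10) = 5.6 + 2.606 = 8.206

M ≈ 8.21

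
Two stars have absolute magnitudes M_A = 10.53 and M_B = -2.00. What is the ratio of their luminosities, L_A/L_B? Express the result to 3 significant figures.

L_A/L_B ≈ 9.73×10^-6

ΔM = M_A − M_B = 12.53
L_A/L_B = 10^(−0.4 ΔM) = 10^-5.012 = 9.727×10^-6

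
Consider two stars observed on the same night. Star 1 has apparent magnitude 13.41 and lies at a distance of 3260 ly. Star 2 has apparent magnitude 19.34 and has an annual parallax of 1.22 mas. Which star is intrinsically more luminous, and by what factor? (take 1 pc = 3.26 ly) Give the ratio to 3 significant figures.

Star 1: d = 3260 ly / 3.26 = 1000 pc
Star 1: M = m − 5 log₁₀ d + 5 = 13.41 − 5·3.0000 + 5 = 3.410
Star 2: p = 1.22 mas = 1.22×10^-3″ → d = 1/p = 819.7 pc
Star 2: M = m − 5 log₁₀ d + 5 = 19.34 − 5·2.9136 + 5 = 9.772
ΔM = M_1 − M_2 = 3.410 − (9.772) = -6.362; smaller M is more luminous → Star 1.
L ratio = 10^(0.4 |ΔM|) = 10^2.545 = 350.5

Star 1 is more luminous, by a factor of 351.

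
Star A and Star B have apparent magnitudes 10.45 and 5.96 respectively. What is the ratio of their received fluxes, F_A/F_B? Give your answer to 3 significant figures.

F_A/F_B ≈ 0.0160

Magnitude difference = 4.49
Flux ratio = 10^(−0.4 Δm) = 10^(−0.4 × 4.49) = 10^-1.796 = 0.01600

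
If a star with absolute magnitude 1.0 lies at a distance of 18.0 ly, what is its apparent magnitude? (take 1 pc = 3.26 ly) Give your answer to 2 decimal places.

m ≈ -0.29

d = 18.0 ly / 3.26 = 5.521 pc
m = M + 5 log₁₀ d − 5 = 1.0 + 5·0.7421 − 5 = -0.290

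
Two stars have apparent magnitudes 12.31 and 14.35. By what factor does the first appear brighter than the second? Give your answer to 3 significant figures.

Δm = 12.31 − (14.35) = -2.04
Flux ratio = 10^(−0.4 Δm) = 10^(−0.4 × -2.04) = 10^0.816 = 6.546

6.55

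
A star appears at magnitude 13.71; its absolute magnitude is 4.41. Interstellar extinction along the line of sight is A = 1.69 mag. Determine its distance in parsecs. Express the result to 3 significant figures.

m − M = 5 log₁₀(d/10 pc) + A  ⇒  13.71 − (4.41) − 1.69 = 5 log₁₀(d/10)
7.610 = 5 log₁₀(d/10)
log₁₀ d = (m − M − A)/5 + 1 = 2.5220
d = 10^2.5220 = 332.7 pc

d ≈ 333 pc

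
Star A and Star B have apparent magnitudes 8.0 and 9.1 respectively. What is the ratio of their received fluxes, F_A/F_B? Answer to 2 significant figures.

F_A/F_B ≈ 2.8

Magnitude difference = -1.1
Flux ratio = 10^(−0.4 Δm) = 10^(−0.4 × -1.1) = 10^0.440 = 2.754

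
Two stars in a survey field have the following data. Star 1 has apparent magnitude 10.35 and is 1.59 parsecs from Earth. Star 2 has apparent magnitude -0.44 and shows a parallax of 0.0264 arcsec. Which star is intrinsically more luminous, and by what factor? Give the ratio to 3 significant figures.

Star 1: M = m − 5 log₁₀ d + 5 = 10.35 − 5·0.2014 + 5 = 14.343
Star 2: d = 1/p = 1/0.0264″ = 37.88 pc
Star 2: M = m − 5 log₁₀ d + 5 = -0.44 − 5·1.5784 + 5 = -3.332
ΔM = M_1 − M_2 = 14.343 − (-3.332) = 17.675; smaller M is more luminous → Star 2.
L ratio = 10^(0.4 |ΔM|) = 10^7.070 = 1.175×10^7

Star 2 is more luminous, by a factor of 1.17×10^7.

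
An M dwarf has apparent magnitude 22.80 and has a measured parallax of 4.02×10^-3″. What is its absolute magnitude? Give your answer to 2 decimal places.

d = 1/p = 1/4.02×10^-3″ = 248.8 pc
5 log₁₀(d/10 pc) = 5 log₁₀(248.8) − 5 = 6.979
M = m − 5 log₁₀(d/10) = 22.80 − 6.979 = 15.821

M ≈ 15.82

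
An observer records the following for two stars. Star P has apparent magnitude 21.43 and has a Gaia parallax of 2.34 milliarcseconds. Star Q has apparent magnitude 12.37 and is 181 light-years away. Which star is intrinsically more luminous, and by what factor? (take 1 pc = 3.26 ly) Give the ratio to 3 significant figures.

Star P: p = 2.34 mas = 2.34×10^-3″ → d = 1/p = 427.4 pc
Star P: M = m − 5 log₁₀ d + 5 = 21.43 − 5·2.6308 + 5 = 13.276
Star Q: d = 181 ly / 3.26 = 55.52 pc
Star Q: M = m − 5 log₁₀ d + 5 = 12.37 − 5·1.7445 + 5 = 8.648
ΔM = M_P − M_Q = 13.276 − (8.648) = 4.628; smaller M is more luminous → Star Q.
L ratio = 10^(0.4 |ΔM|) = 10^1.851 = 71.02

Star Q is more luminous, by a factor of 71.0.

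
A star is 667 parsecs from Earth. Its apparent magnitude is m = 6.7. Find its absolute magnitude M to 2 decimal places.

M ≈ -2.42

5 log₁₀(d/10 pc) = 5 log₁₀(667.0) − 5 = 9.121
M = m − 5 log₁₀(d/10) = 6.7 − 9.121 = -2.421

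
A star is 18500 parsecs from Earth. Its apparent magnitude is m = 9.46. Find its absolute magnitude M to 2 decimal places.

M ≈ -6.88

5 log₁₀(d/10 pc) = 5 log₁₀(18500) − 5 = 16.336
M = m − 5 log₁₀(d/10) = 9.46 − 16.336 = -6.876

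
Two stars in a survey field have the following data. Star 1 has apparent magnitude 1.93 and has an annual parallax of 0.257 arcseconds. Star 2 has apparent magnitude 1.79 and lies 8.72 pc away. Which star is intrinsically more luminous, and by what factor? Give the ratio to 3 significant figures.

Star 2 is more luminous, by a factor of 5.71.

Star 1: d = 1/p = 1/0.257″ = 3.891 pc
Star 1: M = m − 5 log₁₀ d + 5 = 1.93 − 5·0.5901 + 5 = 3.980
Star 2: M = m − 5 log₁₀ d + 5 = 1.79 − 5·0.9405 + 5 = 2.087
ΔM = M_1 − M_2 = 3.980 − (2.087) = 1.892; smaller M is more luminous → Star 2.
L ratio = 10^(0.4 |ΔM|) = 10^0.757 = 5.713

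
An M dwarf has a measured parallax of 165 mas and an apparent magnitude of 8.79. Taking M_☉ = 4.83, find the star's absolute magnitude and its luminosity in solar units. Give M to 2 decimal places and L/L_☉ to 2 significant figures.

M ≈ 9.88; L/L_☉ ≈ 9.6×10^-3

d = 1/p = 1000/165 mas = 6.061 pc
M = m − 5 log₁₀ d + 5 = 8.79 − 5·0.7825 + 5 = 9.877
M − M_☉ = 9.877 − 4.83 = 5.047
L/L_☉ = 10^(−0.4 × 5.047) = 9.573×10^-3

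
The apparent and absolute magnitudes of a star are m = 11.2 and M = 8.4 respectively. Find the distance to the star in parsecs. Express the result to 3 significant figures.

d ≈ 36.3 pc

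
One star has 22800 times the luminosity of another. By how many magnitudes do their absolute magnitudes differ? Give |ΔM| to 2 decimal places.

|ΔM| ≈ 10.89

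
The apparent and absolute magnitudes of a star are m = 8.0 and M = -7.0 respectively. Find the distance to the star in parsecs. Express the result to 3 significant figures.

Distance modulus: m − M = 8.0 − (-7.0) = 15.000
m − M = 5 log₁₀ d − 5
log₁₀ d = (m − M)/5 + 1 = 4.0000
d = 10^4.0000 = 10000 pc

d ≈ 10000 pc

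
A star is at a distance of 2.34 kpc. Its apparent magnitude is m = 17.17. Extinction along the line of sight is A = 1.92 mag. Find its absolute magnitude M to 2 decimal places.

d = 2.34 kpc = 2340 pc
5 log₁₀(d/10 pc) = 5 log₁₀(2340) − 5 = 11.846
M = m − 5 log₁₀(d/10) − A = 17.17 − 11.846 − 1.92 = 3.404

M ≈ 3.40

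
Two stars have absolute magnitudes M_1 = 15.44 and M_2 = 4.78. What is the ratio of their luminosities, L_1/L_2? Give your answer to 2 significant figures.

L_1/L_2 ≈ 5.4×10^-5

ΔM = M_1 − M_2 = 10.66
L_1/L_2 = 10^(−0.4 ΔM) = 10^-4.264 = 5.445×10^-5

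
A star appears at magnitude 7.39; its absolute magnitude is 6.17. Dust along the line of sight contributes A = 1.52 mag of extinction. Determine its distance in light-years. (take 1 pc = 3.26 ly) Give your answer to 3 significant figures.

d ≈ 28.4 ly

m − M = 5 log₁₀(d/10 pc) + A  ⇒  7.39 − (6.17) − 1.52 = 5 log₁₀(d/10)
-0.300 = 5 log₁₀(d/10)
log₁₀ d = (m − M − A)/5 + 1 = 0.9400
d = 10^0.9400 = 8.710 pc
= 28.39 ly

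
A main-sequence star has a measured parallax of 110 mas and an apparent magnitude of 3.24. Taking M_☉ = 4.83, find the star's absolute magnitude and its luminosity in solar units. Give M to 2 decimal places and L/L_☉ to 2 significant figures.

M ≈ 3.45; L/L_☉ ≈ 3.6

d = 1/p = 1000/110 mas = 9.091 pc
M = m − 5 log₁₀ d + 5 = 3.24 − 5·0.9586 + 5 = 3.447
M − M_☉ = 3.447 − 4.83 = -1.383
L/L_☉ = 10^(−0.4 × -1.383) = 3.574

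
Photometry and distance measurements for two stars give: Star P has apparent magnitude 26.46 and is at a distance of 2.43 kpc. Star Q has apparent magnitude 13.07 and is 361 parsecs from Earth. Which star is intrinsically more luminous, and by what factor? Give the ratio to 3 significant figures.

Star Q is more luminous, by a factor of 5010.

Star P: d = 2.43 kpc = 2430 pc
Star P: M = m − 5 log₁₀ d + 5 = 26.46 − 5·3.3856 + 5 = 14.532
Star Q: M = m − 5 log₁₀ d + 5 = 13.07 − 5·2.5575 + 5 = 5.282
ΔM = M_P − M_Q = 14.532 − (5.282) = 9.250; smaller M is more luminous → Star Q.
L ratio = 10^(0.4 |ΔM|) = 10^3.700 = 5010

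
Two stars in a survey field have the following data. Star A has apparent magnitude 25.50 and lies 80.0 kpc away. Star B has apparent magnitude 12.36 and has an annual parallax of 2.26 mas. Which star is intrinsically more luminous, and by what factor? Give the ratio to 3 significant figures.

Star A: d = 80.0 kpc = 80000 pc
Star A: M = m − 5 log₁₀ d + 5 = 25.50 − 5·4.9031 + 5 = 5.985
Star B: p = 2.26 mas = 2.26×10^-3″ → d = 1/p = 442.5 pc
Star B: M = m − 5 log₁₀ d + 5 = 12.36 − 5·2.6459 + 5 = 4.131
ΔM = M_A − M_B = 5.985 − (4.131) = 1.854; smaller M is more luminous → Star B.
L ratio = 10^(0.4 |ΔM|) = 10^0.742 = 5.516

Star B is more luminous, by a factor of 5.52.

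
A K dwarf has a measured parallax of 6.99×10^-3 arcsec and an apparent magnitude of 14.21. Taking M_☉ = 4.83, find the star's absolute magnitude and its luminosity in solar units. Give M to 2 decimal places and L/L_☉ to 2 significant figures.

M ≈ 8.43; L/L_☉ ≈ 0.036

d = 1/p = 1/6.99×10^-3″ = 143.1 pc
M = m − 5 log₁₀ d + 5 = 14.21 − 5·2.1555 + 5 = 8.432
M − M_☉ = 8.432 − 4.83 = 3.602
L/L_☉ = 10^(−0.4 × 3.602) = 0.03623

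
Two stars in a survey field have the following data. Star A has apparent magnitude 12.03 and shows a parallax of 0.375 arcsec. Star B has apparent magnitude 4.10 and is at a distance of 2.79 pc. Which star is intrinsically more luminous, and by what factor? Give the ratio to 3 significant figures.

Star A: d = 1/p = 1/0.375″ = 2.667 pc
Star A: M = m − 5 log₁₀ d + 5 = 12.03 − 5·0.4260 + 5 = 14.900
Star B: M = m − 5 log₁₀ d + 5 = 4.10 − 5·0.4456 + 5 = 6.872
ΔM = M_A − M_B = 14.900 − (6.872) = 8.028; smaller M is more luminous → Star B.
L ratio = 10^(0.4 |ΔM|) = 10^3.211 = 1627

Star B is more luminous, by a factor of 1630.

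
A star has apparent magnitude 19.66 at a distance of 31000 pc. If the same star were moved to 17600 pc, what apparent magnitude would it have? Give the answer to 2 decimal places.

Flux ∝ 1/d², so Δm = 5 log₁₀(d₂/d₁) = 5 log₁₀(17600/31000) = -1.229
m₂ = m₁ + Δm = 19.66 + (-1.229) = 18.431

m ≈ 18.43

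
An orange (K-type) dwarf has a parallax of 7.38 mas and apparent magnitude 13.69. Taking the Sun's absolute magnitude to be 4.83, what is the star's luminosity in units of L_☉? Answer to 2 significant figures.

d = 1/p = 1000/7.38 mas = 135.5 pc
M = m − 5 log₁₀ d + 5 = 13.69 − 5·2.1319 + 5 = 8.030
M − M_☉ = 8.030 − 4.83 = 3.200
L/L_☉ = 10^(−0.4 × 3.200) = 0.05247

L/L_☉ ≈ 0.052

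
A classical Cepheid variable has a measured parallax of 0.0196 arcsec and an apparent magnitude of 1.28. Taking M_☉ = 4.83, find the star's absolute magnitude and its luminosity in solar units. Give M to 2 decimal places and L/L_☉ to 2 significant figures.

M ≈ -2.26; L/L_☉ ≈ 680

d = 1/p = 1/0.0196″ = 51.02 pc
M = m − 5 log₁₀ d + 5 = 1.28 − 5·1.7077 + 5 = -2.259
M − M_☉ = -2.259 − 4.83 = -7.089
L/L_☉ = 10^(−0.4 × -7.089) = 684.7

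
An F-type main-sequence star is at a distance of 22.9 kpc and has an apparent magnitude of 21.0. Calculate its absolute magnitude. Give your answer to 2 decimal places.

M ≈ 4.20

d = 22.9 kpc = 22900 pc
5 log₁₀(d/10 pc) = 5 log₁₀(22900) − 5 = 16.799
M = m − 5 log₁₀(d/10) = 21.0 − 16.799 = 4.201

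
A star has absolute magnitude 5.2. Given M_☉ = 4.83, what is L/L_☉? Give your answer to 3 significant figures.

L/L_☉ ≈ 0.711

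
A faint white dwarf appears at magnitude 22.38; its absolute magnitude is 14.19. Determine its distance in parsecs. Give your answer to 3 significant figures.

Distance modulus: m − M = 22.38 − (14.19) = 8.190
m − M = 5 log₁₀ d − 5
log₁₀ d = (m − M)/5 + 1 = 2.6380
d = 10^2.6380 = 434.5 pc

d ≈ 435 pc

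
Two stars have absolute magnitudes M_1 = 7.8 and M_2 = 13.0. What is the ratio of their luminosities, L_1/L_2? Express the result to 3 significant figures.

L_1/L_2 ≈ 120

ΔM = M_1 − M_2 = -5.2
L_1/L_2 = 10^(−0.4 ΔM) = 10^2.080 = 120.2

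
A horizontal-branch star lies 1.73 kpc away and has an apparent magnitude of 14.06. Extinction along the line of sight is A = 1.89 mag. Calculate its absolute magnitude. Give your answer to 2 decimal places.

d = 1.73 kpc = 1730 pc
5 log₁₀(d/10 pc) = 5 log₁₀(1730) − 5 = 11.190
M = m − 5 log₁₀(d/10) − A = 14.06 − 11.190 − 1.89 = 0.980

M ≈ 0.98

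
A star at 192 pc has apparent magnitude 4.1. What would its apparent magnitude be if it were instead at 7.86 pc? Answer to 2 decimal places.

m ≈ -2.84

Flux ∝ 1/d², so Δm = 5 log₁₀(d₂/d₁) = 5 log₁₀(7.86/192) = -6.939
m₂ = m₁ + Δm = 4.1 + (-6.939) = -2.839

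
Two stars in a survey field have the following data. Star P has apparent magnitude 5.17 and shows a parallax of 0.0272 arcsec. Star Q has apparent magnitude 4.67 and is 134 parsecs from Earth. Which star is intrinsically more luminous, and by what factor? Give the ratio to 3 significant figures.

Star Q is more luminous, by a factor of 21.1.

Star P: d = 1/p = 1/0.0272″ = 36.76 pc
Star P: M = m − 5 log₁₀ d + 5 = 5.17 − 5·1.5654 + 5 = 2.343
Star Q: M = m − 5 log₁₀ d + 5 = 4.67 − 5·2.1271 + 5 = -0.966
ΔM = M_P − M_Q = 2.343 − (-0.966) = 3.308; smaller M is more luminous → Star Q.
L ratio = 10^(0.4 |ΔM|) = 10^1.323 = 21.05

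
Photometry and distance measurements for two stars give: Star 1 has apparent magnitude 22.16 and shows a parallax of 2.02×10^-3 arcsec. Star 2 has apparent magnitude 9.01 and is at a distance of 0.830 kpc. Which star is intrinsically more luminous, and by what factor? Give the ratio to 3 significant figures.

Star 1: d = 1/p = 1/2.02×10^-3″ = 495.0 pc
Star 1: M = m − 5 log₁₀ d + 5 = 22.16 − 5·2.6946 + 5 = 13.687
Star 2: d = 0.830 kpc = 830.0 pc
Star 2: M = m − 5 log₁₀ d + 5 = 9.01 − 5·2.9191 + 5 = -0.585
ΔM = M_1 − M_2 = 13.687 − (-0.585) = 14.272; smaller M is more luminous → Star 2.
L ratio = 10^(0.4 |ΔM|) = 10^5.709 = 511500

Star 2 is more luminous, by a factor of 512000.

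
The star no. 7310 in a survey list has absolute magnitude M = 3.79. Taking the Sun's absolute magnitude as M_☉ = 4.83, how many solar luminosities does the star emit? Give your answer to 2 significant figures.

L/L_☉ ≈ 2.6

M − M_☉ = 3.79 − 4.83 = -1.040
L/L_☉ = 10^(−0.4 (M − M_☉)) = 10^0.416 = 2.606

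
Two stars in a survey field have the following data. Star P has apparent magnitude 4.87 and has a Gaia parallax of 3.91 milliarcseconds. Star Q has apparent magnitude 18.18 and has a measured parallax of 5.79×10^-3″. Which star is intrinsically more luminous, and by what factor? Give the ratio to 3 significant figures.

Star P is more luminous, by a factor of 462000.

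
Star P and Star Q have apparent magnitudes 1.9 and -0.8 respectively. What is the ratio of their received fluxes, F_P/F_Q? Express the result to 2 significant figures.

F_P/F_Q ≈ 0.083

Δm = 1.9 − (-0.8) = 2.7
Flux ratio = 10^(−0.4 Δm) = 10^(−0.4 × 2.7) = 10^-1.080 = 0.08318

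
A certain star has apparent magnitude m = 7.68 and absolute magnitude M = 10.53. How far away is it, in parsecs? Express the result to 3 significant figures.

d ≈ 2.69 pc

μ = m − M = -2.850
m − M = 5 log₁₀ d − 5
log₁₀ d = (m − M)/5 + 1 = 0.4300
d = 10^0.4300 = 2.692 pc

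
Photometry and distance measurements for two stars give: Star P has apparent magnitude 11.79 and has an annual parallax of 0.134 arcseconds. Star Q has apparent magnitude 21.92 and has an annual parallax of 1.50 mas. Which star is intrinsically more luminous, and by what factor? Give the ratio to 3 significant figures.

Star P: d = 1/p = 1/0.134″ = 7.463 pc
Star P: M = m − 5 log₁₀ d + 5 = 11.79 − 5·0.8729 + 5 = 12.426
Star Q: p = 1.50 mas = 1.50×10^-3″ → d = 1/p = 666.7 pc
Star Q: M = m − 5 log₁₀ d + 5 = 21.92 − 5·2.8239 + 5 = 12.800
ΔM = M_P − M_Q = 12.426 − (12.800) = -0.375; smaller M is more luminous → Star P.
L ratio = 10^(0.4 |ΔM|) = 10^0.150 = 1.412

Star P is more luminous, by a factor of 1.41.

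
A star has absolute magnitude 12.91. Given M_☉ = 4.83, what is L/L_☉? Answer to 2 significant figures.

L/L_☉ ≈ 5.9×10^-4

M − M_☉ = 12.91 − 4.83 = 8.080
L/L_☉ = 10^(−0.4 (M − M_☉)) = 10^-3.232 = 5.861×10^-4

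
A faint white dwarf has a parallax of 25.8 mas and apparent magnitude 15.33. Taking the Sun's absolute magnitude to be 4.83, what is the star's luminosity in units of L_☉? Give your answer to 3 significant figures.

L/L_☉ ≈ 9.48×10^-4

d = 1/p = 1000/25.8 mas = 38.76 pc
M = m − 5 log₁₀ d + 5 = 15.33 − 5·1.5884 + 5 = 12.388
M − M_☉ = 12.388 − 4.83 = 7.558
L/L_☉ = 10^(−0.4 × 7.558) = 9.479×10^-4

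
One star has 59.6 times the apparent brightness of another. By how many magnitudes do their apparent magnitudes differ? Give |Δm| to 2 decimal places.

|Δm| ≈ 4.44

Pogson: Δm = −2.5 log₁₀(ratio) = −2.5 log₁₀(59.6) = −2.5 × 1.7752 = -4.438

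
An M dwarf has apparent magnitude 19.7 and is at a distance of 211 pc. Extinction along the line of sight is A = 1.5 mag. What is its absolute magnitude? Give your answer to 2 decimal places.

M ≈ 11.58

5 log₁₀(d/10 pc) = 5 log₁₀(211.0) − 5 = 6.621
M = m − 5 log₁₀(d/10) − A = 19.7 − 6.621 − 1.5 = 11.579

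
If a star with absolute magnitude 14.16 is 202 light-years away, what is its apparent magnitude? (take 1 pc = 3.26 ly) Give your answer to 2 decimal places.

m ≈ 18.12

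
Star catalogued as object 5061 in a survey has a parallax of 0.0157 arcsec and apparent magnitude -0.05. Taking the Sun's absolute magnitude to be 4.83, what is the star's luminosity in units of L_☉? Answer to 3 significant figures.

L/L_☉ ≈ 3630

d = 1/p = 1/0.0157″ = 63.69 pc
M = m − 5 log₁₀ d + 5 = -0.05 − 5·1.8041 + 5 = -4.071
M − M_☉ = -4.071 − 4.83 = -8.901
L/L_☉ = 10^(−0.4 × -8.901) = 3632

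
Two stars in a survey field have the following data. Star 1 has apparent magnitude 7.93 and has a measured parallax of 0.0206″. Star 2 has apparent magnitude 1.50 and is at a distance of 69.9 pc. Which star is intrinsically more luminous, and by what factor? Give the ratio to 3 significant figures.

Star 2 is more luminous, by a factor of 774.

Star 1: d = 1/p = 1/0.0206″ = 48.54 pc
Star 1: M = m − 5 log₁₀ d + 5 = 7.93 − 5·1.6861 + 5 = 4.499
Star 2: M = m − 5 log₁₀ d + 5 = 1.50 − 5·1.8445 + 5 = -2.722
ΔM = M_1 − M_2 = 4.499 − (-2.722) = 7.222; smaller M is more luminous → Star 2.
L ratio = 10^(0.4 |ΔM|) = 10^2.889 = 773.9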